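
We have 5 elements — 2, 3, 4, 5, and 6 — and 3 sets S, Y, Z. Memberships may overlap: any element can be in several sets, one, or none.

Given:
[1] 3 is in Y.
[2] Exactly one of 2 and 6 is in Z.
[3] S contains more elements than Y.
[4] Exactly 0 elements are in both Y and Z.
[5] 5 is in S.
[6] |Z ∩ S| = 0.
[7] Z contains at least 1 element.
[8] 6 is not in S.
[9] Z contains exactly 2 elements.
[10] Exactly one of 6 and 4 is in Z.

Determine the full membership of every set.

S = {3, 5}; Y = {3}; Z = {2, 4}

From (1): 3 ∈ Y.
From (5): 5 ∈ S.
From (8): 6 ∉ S.
Suppose 2 ∈ S: no assignment then satisfies all the clues, so 2 ∉ S.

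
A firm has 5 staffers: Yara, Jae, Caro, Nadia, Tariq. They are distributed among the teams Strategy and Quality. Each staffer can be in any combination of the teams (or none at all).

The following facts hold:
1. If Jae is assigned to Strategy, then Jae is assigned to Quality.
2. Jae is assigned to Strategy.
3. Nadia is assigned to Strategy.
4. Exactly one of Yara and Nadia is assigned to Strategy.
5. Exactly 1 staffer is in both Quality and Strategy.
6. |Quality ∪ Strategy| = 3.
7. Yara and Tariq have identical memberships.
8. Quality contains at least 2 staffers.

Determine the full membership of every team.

Strategy = {Jae, Nadia}; Quality = {Caro, Jae}

From (2): Jae ∈ Strategy.
From (3): Nadia ∈ Strategy.
(1): Jae ∈ Quality.
(4) (exactly one): Yara ∉ Strategy.
(7): Tariq matches Yara: Tariq ∉ Strategy.
Suppose Yara ∈ Quality: no assignment then satisfies all the clues, so Yara ∉ Quality.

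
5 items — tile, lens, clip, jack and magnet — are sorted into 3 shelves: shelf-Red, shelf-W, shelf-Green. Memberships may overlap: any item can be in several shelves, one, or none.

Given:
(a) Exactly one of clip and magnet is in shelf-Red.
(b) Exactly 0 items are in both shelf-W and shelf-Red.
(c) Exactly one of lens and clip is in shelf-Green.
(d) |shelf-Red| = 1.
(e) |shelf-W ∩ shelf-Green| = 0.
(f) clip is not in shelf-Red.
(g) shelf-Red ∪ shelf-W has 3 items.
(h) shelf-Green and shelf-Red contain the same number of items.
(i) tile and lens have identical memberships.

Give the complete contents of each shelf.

shelf-Red = {magnet}; shelf-W = {lens, tile}; shelf-Green = {clip}

From (f): clip ∉ shelf-Red.
(a) (exactly one): magnet ∈ shelf-Red.
(d): shelf-Red already has 1, so the rest are out.
Suppose tile ∉ shelf-W: no assignment then satisfies all the clues, so tile ∈ shelf-W.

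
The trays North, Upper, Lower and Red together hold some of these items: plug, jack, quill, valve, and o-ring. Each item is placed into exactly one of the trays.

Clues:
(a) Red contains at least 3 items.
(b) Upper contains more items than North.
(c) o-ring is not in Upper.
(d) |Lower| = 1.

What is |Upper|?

1

From (c): o-ring ∉ Upper.
Suppose plug ∈ North: no assignment then satisfies all the clues, so plug ∉ North.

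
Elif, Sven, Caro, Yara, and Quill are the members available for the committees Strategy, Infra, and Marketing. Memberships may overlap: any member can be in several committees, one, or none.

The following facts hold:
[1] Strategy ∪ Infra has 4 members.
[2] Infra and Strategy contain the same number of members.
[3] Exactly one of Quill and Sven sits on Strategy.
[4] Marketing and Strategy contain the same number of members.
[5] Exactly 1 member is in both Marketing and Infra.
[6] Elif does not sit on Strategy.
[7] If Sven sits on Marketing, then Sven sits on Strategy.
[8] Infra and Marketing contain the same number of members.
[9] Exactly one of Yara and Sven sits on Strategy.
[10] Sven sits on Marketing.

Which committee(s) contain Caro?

Caro: Strategy

From (6): Elif ∉ Strategy.
From (10): Sven ∈ Marketing.
(7): Sven ∈ Strategy.
(9) (exactly one): Yara ∉ Strategy.
(3) (exactly one): Quill ∉ Strategy.
Suppose Caro ∉ Strategy: no assignment then satisfies all the clues, so Caro ∈ Strategy.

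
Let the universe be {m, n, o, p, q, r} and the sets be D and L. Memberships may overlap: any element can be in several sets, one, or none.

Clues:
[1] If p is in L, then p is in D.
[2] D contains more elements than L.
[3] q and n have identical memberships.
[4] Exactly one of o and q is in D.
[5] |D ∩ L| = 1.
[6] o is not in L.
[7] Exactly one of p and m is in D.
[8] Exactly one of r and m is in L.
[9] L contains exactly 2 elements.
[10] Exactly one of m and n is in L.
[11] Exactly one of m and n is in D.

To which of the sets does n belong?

n: D

From (6): o ∉ L.
Suppose n ∉ D: no assignment then satisfies all the clues, so n ∈ D.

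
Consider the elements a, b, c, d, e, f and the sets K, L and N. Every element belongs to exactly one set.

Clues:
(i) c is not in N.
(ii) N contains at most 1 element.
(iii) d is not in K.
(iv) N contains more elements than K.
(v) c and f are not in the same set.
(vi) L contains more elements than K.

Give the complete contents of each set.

K = {}; L = {a, b, c, d, e}; N = {f}

From (i): c ∉ N.
From (iii): d ∉ K.
Suppose a ∈ K: no assignment then satisfies all the clues, so a ∉ K.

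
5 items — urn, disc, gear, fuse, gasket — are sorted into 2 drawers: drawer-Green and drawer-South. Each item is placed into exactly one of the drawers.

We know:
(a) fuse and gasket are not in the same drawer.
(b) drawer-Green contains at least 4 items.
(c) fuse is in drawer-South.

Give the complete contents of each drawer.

drawer-Green = {disc, gasket, gear, urn}; drawer-South = {fuse}

From (c): fuse ∈ drawer-South.
(a): gasket ∉ drawer-South.
(b): only 4 candidates remain for drawer-Green, so all are in.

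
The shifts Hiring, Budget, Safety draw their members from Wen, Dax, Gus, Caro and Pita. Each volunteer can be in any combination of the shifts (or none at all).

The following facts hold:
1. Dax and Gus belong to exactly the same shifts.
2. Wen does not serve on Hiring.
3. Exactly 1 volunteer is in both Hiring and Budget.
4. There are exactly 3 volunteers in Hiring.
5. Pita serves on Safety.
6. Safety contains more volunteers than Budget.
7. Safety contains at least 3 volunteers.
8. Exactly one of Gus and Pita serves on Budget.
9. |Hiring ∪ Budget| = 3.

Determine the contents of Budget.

Budget = {Pita}

From (2): Wen ∉ Hiring.
From (5): Pita ∈ Safety.
Suppose Wen ∈ Budget: no assignment then satisfies all the clues, so Wen ∉ Budget.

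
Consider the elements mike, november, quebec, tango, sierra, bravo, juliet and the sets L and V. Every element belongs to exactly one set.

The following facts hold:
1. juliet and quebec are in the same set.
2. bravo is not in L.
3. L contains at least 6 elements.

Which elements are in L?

L = {juliet, mike, november, quebec, sierra, tango}

From (2): bravo ∉ L.
(3): only 6 candidates remain for L, so all are in.
Only one set left: bravo ∈ V.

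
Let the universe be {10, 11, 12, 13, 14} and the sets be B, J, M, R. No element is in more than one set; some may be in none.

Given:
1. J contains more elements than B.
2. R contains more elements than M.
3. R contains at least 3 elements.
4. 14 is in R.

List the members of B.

B = {}

From (4): 14 ∈ R.
Suppose 10 ∈ B: no assignment then satisfies all the clues, so 10 ∉ B.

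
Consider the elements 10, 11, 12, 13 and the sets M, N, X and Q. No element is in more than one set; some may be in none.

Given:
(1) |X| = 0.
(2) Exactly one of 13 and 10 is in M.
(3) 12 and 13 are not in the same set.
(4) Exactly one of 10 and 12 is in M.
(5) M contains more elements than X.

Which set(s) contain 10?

(1): X already has 0, so the rest are out.
Suppose 10 ∉ M: no assignment then satisfies all the clues, so 10 ∈ M.

10: M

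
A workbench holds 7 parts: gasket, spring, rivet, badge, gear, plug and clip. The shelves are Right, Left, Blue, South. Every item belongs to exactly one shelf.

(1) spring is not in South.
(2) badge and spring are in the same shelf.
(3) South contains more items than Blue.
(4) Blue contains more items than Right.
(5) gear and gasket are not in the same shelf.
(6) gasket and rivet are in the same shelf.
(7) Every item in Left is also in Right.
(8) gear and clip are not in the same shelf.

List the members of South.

South = {clip, gasket, plug, rivet}

From (1): spring ∉ South.
(2): badge matches spring: badge ∉ South.
Suppose gasket ∉ South: no assignment then satisfies all the clues, so gasket ∈ South.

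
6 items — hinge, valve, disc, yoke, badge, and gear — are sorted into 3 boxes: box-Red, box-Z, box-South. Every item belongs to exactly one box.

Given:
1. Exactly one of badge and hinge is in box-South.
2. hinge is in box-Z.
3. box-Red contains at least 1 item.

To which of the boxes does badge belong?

badge: box-South

From (2): hinge ∈ box-Z.
(1) (exactly one): badge ∈ box-South.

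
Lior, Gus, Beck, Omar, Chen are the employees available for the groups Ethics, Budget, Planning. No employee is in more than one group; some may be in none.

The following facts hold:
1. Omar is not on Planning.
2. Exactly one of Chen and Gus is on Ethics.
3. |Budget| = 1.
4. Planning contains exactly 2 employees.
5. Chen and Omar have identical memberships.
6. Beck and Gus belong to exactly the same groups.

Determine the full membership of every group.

From (1): Omar ∉ Planning.
(5): Chen matches Omar: Chen ∉ Planning.
Suppose Lior ∈ Ethics: no assignment then satisfies all the clues, so Lior ∉ Ethics.

Ethics = {Chen, Omar}; Budget = {Lior}; Planning = {Beck, Gus}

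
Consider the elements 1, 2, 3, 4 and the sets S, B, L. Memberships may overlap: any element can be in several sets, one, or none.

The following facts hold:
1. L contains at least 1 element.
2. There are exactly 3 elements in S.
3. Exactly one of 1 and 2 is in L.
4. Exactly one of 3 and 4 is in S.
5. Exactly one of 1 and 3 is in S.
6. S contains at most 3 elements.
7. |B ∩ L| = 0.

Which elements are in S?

S = {1, 2, 4}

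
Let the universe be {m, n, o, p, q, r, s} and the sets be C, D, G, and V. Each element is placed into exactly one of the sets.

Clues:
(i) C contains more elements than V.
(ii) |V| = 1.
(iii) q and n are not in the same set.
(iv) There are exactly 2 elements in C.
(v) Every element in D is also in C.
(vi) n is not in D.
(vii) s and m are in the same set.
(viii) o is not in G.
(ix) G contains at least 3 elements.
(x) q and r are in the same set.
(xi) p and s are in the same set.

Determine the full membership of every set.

C = {q, r}; D = {}; G = {m, n, p, s}; V = {o}

From (vi): n ∉ D.
From (viii): o ∉ G.
Suppose m ∈ C: no assignment then satisfies all the clues, so m ∉ C.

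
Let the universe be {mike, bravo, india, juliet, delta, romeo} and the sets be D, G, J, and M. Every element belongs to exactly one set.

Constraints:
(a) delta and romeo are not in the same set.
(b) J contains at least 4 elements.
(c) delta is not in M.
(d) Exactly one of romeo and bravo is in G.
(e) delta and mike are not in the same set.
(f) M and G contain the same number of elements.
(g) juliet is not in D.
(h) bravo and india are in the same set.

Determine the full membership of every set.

D = {}; G = {romeo}; J = {bravo, delta, india, juliet}; M = {mike}

From (c): delta ∉ M.
From (g): juliet ∉ D.
Suppose mike ∈ D: no assignment then satisfies all the clues, so mike ∉ D.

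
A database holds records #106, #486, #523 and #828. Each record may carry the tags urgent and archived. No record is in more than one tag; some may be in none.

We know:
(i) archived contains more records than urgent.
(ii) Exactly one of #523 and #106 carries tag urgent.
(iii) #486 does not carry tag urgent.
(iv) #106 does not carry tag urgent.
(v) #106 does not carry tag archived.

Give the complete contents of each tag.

From (iii): #486 ∉ urgent.
From (iv): #106 ∉ urgent.
From (v): #106 ∉ archived.
(ii) (exactly one): #523 ∈ urgent.
Suppose #486 ∉ archived: no assignment then satisfies all the clues, so #486 ∈ archived.

urgent = {#523}; archived = {#486, #828}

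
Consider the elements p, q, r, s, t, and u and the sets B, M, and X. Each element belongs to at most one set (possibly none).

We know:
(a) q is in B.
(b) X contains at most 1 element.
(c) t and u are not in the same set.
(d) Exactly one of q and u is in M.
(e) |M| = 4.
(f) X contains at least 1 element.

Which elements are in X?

X = {t}

From (a): q ∈ B.
(d) (exactly one): u ∈ M.
(c): t ∉ M.
(e): only 4 candidates remain for M, so all are in.
(f): only 1 candidates remain for X, so all are in.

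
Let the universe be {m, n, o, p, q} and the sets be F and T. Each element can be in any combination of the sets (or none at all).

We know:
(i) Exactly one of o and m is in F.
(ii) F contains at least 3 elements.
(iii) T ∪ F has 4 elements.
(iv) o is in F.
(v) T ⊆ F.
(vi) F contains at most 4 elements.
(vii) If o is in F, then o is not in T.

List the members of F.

F = {n, o, p, q}

From (iv): o ∈ F.
(i) (exactly one): m ∉ F.
(v) contrapositive: m ∉ T.
(vii): o ∉ T.
Suppose n ∉ F: no assignment then satisfies all the clues, so n ∈ F.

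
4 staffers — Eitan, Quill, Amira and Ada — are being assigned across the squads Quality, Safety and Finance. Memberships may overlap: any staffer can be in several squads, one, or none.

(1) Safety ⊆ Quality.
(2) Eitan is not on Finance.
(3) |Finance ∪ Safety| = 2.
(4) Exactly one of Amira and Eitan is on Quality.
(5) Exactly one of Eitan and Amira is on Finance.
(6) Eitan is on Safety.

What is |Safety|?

1

From (2): Eitan ∉ Finance.
From (6): Eitan ∈ Safety.
(1) with Eitan ∈ Safety: Eitan ∈ Quality.
(4) (exactly one): Amira ∉ Quality.
(5) (exactly one): Amira ∈ Finance.
(1) contrapositive: Amira ∉ Safety.
Suppose Quill ∈ Safety: no assignment then satisfies all the clues, so Quill ∉ Safety.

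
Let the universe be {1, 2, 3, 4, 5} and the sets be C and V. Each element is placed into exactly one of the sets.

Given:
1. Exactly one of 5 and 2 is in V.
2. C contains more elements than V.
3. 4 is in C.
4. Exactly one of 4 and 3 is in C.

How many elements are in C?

From (3): 4 ∈ C.
(4) (exactly one): 3 ∉ C.
Only one set left: 3 ∈ V.
Suppose 1 ∉ C: no assignment then satisfies all the clues, so 1 ∈ C.

3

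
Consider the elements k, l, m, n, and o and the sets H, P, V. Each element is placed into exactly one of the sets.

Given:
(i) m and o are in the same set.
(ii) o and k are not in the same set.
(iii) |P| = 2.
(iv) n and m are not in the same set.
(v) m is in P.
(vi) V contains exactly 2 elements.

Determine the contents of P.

P = {m, o}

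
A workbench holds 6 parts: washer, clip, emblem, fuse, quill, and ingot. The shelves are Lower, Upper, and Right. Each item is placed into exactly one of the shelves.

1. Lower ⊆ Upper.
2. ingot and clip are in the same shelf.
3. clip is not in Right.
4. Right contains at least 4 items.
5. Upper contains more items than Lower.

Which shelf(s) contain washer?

washer: Right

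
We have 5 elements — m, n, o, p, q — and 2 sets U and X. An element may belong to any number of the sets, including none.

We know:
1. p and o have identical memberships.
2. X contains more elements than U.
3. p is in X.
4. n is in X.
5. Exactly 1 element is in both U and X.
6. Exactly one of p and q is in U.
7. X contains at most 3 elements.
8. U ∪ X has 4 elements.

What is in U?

U = {n, q}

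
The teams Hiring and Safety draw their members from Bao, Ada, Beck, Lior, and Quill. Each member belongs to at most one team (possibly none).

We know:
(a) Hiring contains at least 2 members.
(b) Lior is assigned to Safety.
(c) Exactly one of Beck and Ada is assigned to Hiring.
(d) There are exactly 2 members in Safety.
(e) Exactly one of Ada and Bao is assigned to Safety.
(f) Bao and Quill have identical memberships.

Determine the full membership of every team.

From (b): Lior ∈ Safety.
Suppose Bao ∉ Hiring: no assignment then satisfies all the clues, so Bao ∈ Hiring.

Hiring = {Bao, Beck, Quill}; Safety = {Ada, Lior}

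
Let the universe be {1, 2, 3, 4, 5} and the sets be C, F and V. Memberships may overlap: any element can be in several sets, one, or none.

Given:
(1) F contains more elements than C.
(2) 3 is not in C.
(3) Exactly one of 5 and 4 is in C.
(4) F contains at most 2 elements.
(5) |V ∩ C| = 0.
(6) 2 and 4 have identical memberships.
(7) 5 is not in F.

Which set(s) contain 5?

5: C

From (2): 3 ∉ C.
From (7): 5 ∉ F.
Suppose 5 ∉ C: no assignment then satisfies all the clues, so 5 ∈ C.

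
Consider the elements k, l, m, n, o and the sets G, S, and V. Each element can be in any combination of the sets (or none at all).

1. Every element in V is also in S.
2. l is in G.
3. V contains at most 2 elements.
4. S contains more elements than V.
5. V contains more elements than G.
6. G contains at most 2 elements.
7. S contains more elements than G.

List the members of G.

From (2): l ∈ G.
Suppose k ∈ G: no assignment then satisfies all the clues, so k ∉ G.

G = {l}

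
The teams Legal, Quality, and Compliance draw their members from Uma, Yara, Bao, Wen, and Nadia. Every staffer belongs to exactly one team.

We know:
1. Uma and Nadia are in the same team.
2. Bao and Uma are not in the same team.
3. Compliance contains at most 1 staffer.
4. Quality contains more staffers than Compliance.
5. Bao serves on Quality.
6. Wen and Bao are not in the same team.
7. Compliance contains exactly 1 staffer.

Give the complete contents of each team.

Legal = {Nadia, Uma}; Quality = {Bao, Yara}; Compliance = {Wen}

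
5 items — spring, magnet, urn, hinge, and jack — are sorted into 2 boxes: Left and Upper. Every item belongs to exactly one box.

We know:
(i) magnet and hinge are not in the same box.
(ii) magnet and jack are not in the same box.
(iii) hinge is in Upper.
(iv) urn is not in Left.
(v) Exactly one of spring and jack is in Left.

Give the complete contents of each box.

Left = {magnet, spring}; Upper = {hinge, jack, urn}

From (iii): hinge ∈ Upper.
From (iv): urn ∉ Left.
(i): magnet ∉ Upper.
Only one box left: magnet ∈ Left.
Only one box left: urn ∈ Upper.
(ii): jack ∉ Left.
(v) (exactly one): spring ∈ Left.
Only one box left: jack ∈ Upper.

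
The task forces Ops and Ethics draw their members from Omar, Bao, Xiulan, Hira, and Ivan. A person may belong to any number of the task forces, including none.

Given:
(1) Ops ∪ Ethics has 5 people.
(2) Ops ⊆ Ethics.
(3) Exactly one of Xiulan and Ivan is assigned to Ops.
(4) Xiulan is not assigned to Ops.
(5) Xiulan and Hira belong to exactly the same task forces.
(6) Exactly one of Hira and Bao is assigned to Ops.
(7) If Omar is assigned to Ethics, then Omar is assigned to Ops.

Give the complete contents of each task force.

From (4): Xiulan ∉ Ops.
(3) (exactly one): Ivan ∈ Ops.
(5): Hira matches Xiulan: Hira ∉ Ops.
(6) (exactly one): Bao ∈ Ops.
(2) with Bao ∈ Ops: Bao ∈ Ethics.
(2) with Ivan ∈ Ops: Ivan ∈ Ethics.
Suppose Omar ∉ Ops: no assignment then satisfies all the clues, so Omar ∈ Ops.

Ops = {Bao, Ivan, Omar}; Ethics = {Bao, Hira, Ivan, Omar, Xiulan}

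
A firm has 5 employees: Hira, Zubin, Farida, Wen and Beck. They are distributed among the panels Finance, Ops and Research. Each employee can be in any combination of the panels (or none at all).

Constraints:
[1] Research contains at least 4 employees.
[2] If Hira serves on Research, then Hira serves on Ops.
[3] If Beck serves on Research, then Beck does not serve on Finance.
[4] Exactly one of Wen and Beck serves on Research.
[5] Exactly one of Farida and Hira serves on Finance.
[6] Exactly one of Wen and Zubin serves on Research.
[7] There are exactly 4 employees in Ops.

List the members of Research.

Research = {Beck, Farida, Hira, Zubin}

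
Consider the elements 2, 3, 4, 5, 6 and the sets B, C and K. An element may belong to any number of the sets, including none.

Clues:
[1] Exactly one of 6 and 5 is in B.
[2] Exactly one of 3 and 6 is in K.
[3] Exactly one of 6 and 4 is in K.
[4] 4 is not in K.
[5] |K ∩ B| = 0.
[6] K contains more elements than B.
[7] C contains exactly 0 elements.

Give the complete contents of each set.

B = {5}; C = {}; K = {2, 6}

From (4): 4 ∉ K.
(3) (exactly one): 6 ∈ K.
(7): C already has 0, so the rest are out.
(2) (exactly one): 3 ∉ K.
Suppose 2 ∈ B: no assignment then satisfies all the clues, so 2 ∉ B.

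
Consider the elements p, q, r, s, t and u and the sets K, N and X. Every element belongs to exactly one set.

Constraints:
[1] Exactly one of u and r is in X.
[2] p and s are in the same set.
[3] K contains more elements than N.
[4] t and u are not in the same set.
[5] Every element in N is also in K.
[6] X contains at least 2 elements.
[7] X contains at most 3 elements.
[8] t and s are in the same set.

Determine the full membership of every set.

K = {p, r, s, t}; N = {}; X = {q, u}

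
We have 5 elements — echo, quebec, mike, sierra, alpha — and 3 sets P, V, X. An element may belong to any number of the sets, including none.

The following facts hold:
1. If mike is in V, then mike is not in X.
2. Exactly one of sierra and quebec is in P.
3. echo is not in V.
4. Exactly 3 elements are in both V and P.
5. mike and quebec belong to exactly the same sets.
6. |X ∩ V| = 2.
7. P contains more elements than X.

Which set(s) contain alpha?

alpha: P, V, X

From (3): echo ∉ V.
Suppose alpha ∉ P: no assignment then satisfies all the clues, so alpha ∈ P.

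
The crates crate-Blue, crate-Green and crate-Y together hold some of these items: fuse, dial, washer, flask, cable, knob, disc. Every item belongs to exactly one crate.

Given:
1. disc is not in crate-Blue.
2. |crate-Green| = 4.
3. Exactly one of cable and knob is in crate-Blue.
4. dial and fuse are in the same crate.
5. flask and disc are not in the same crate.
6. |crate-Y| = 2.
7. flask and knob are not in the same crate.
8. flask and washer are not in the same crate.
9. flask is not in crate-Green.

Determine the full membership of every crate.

crate-Blue = {knob}; crate-Green = {dial, disc, fuse, washer}; crate-Y = {cable, flask}

From (1): disc ∉ crate-Blue.
From (9): flask ∉ crate-Green.
Suppose fuse ∈ crate-Blue: no assignment then satisfies all the clues, so fuse ∉ crate-Blue.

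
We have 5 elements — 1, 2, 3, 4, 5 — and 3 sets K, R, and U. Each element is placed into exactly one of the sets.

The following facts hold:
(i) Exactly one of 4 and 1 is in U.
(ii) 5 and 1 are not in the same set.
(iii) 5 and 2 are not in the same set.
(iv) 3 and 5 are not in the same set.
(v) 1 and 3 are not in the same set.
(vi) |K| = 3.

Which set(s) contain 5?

5: R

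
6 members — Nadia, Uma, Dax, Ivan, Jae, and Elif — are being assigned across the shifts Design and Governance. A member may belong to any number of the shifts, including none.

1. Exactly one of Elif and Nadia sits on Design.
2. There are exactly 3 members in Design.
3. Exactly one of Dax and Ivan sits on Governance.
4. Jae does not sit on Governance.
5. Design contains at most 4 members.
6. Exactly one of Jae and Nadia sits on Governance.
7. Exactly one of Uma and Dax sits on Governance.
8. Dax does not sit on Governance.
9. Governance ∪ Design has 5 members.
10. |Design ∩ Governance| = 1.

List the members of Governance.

From (4): Jae ∉ Governance.
From (8): Dax ∉ Governance.
(3) (exactly one): Ivan ∈ Governance.
(6) (exactly one): Nadia ∈ Governance.
(7) (exactly one): Uma ∈ Governance.
Suppose Elif ∈ Governance: no assignment then satisfies all the clues, so Elif ∉ Governance.

Governance = {Ivan, Nadia, Uma}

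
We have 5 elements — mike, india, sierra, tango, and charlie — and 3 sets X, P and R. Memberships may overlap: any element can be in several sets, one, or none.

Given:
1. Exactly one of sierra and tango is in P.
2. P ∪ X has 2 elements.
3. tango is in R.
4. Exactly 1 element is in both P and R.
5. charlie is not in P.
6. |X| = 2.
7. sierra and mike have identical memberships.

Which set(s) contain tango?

tango: P, R, X

From (3): tango ∈ R.
From (5): charlie ∉ P.
Suppose tango ∉ X: no assignment then satisfies all the clues, so tango ∈ X.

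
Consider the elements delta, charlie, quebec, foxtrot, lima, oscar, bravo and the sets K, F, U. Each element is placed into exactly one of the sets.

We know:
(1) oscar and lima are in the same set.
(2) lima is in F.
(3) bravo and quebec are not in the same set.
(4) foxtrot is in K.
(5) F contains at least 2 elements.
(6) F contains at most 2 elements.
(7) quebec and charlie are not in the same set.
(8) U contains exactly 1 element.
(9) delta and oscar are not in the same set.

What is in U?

U = {quebec}

From (2): lima ∈ F.
From (4): foxtrot ∈ K.
(1): oscar matches lima: oscar ∉ K.
(1): oscar matches lima: oscar ∈ F.
(6): F already has 2, so the rest are out.
Suppose delta ∈ U: no assignment then satisfies all the clues, so delta ∉ U.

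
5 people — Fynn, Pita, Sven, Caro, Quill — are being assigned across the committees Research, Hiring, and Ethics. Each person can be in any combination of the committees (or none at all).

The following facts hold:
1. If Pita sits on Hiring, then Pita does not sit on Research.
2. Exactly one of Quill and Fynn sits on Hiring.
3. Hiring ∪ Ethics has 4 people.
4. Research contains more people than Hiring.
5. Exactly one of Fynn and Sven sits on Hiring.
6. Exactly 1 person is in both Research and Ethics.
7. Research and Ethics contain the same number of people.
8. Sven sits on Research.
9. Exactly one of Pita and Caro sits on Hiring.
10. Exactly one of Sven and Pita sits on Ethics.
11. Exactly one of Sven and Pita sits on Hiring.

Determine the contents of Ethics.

Ethics = {Caro, Pita, Quill}

From (8): Sven ∈ Research.
Suppose Fynn ∈ Ethics: no assignment then satisfies all the clues, so Fynn ∉ Ethics.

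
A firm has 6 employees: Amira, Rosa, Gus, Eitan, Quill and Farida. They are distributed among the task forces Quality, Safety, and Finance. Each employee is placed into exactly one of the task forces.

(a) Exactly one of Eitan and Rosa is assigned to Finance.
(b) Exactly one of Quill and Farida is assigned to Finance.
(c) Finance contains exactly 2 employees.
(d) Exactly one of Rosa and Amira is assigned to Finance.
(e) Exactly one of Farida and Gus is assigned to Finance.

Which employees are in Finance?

Finance = {Farida, Rosa}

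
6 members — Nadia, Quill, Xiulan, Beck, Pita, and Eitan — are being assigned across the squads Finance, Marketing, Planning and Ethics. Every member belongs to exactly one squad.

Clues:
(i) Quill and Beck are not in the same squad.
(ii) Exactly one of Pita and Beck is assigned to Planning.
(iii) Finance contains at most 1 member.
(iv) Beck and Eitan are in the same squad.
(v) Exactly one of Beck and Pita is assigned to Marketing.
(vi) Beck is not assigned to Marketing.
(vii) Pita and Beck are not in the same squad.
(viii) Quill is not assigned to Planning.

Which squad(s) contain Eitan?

From (vi): Beck ∉ Marketing.
From (viii): Quill ∉ Planning.
(iv): Eitan matches Beck: Eitan ∉ Marketing.
(v) (exactly one): Pita ∈ Marketing.
(ii) (exactly one): Beck ∈ Planning.
(iv): Eitan matches Beck: Eitan ∉ Finance.
(iv): Eitan matches Beck: Eitan ∈ Planning.

Eitan: Planning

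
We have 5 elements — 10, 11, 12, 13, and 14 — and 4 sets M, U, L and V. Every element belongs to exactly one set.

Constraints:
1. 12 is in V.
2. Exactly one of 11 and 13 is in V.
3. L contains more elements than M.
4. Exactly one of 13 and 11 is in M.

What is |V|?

2

From (1): 12 ∈ V.
Suppose 10 ∈ M: no assignment then satisfies all the clues, so 10 ∉ M.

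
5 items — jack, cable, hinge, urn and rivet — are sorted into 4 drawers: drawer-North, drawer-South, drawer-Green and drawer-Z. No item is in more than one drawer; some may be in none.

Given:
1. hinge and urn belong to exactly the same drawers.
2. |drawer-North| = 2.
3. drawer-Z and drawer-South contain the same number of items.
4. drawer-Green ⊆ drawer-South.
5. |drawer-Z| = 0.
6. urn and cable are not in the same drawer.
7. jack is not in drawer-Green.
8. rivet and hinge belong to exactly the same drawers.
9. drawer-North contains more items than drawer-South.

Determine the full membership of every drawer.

drawer-North = {cable, jack}; drawer-South = {}; drawer-Green = {}; drawer-Z = {}

From (7): jack ∉ drawer-Green.
(5): drawer-Z already has 0, so the rest are out.
Suppose jack ∉ drawer-North: no assignment then satisfies all the clues, so jack ∈ drawer-North.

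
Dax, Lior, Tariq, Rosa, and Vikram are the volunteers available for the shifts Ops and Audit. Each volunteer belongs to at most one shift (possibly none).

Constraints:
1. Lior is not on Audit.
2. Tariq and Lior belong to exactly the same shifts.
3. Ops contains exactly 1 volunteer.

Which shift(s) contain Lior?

Lior: none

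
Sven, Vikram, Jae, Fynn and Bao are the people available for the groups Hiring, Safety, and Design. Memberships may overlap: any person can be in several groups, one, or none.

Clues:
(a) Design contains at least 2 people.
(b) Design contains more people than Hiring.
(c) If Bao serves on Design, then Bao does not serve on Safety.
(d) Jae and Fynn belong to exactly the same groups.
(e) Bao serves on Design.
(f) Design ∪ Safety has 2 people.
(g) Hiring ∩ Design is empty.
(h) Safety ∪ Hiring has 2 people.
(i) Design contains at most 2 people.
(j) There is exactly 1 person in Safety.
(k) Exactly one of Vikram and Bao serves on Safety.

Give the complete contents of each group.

Hiring = {Sven}; Safety = {Vikram}; Design = {Bao, Vikram}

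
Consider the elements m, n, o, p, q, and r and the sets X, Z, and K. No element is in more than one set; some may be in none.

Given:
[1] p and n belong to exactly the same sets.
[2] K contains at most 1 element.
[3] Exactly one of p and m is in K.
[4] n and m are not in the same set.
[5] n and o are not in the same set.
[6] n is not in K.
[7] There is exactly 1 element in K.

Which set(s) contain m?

From (6): n ∉ K.
(1): p matches n: p ∉ K.
(3) (exactly one): m ∈ K.
(7): K already has 1, so the rest are out.

m: K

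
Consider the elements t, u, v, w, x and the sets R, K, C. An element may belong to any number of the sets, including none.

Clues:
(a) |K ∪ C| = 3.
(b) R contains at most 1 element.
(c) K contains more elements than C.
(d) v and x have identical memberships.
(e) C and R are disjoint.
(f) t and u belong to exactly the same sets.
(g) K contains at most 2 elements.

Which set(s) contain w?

w: C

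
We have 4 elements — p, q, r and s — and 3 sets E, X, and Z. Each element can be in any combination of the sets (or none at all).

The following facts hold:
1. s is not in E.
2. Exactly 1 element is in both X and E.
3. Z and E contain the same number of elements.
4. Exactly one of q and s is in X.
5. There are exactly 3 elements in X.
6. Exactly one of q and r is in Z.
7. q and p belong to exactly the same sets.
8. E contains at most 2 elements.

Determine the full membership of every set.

E = {r}; X = {p, q, r}; Z = {r}

From (1): s ∉ E.
Suppose p ∈ E: no assignment then satisfies all the clues, so p ∉ E.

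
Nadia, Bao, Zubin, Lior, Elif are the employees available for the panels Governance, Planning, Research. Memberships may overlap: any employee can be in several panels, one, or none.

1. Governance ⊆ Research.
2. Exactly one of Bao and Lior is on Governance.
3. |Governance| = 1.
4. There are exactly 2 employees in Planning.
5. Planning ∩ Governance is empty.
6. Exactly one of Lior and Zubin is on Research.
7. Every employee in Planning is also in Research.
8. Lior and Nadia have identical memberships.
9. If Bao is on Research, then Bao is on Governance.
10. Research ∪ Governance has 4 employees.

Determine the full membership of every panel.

Governance = {Bao}; Planning = {Lior, Nadia}; Research = {Bao, Elif, Lior, Nadia}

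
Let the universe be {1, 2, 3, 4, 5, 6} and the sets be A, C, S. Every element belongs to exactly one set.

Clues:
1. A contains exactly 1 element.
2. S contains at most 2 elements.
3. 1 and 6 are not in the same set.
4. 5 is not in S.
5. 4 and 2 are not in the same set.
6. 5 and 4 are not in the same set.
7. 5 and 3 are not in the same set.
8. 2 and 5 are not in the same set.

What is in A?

A = {5}

From (4): 5 ∉ S.
Suppose 1 ∈ A: no assignment then satisfies all the clues, so 1 ∉ A.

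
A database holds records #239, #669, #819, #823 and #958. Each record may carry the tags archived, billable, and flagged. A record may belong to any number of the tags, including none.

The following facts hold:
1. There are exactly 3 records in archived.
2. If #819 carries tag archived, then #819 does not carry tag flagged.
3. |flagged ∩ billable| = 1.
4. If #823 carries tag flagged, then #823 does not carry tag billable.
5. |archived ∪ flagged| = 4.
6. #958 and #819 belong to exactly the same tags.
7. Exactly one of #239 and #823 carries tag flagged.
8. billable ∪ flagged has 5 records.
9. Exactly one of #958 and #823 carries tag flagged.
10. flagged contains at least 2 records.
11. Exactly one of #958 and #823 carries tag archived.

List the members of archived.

archived = {#669, #819, #958}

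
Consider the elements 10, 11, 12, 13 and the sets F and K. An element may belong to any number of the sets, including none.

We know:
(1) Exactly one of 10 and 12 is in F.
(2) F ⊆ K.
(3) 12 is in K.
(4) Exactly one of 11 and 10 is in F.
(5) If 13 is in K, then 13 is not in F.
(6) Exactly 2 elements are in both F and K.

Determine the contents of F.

From (3): 12 ∈ K.
Suppose 10 ∈ F: no assignment then satisfies all the clues, so 10 ∉ F.

F = {11, 12}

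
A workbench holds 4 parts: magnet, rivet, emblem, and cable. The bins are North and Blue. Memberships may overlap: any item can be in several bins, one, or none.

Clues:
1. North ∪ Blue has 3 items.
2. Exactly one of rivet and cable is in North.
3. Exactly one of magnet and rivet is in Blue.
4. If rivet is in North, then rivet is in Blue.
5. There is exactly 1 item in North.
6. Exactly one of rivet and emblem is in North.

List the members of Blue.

Blue = {cable, emblem, rivet}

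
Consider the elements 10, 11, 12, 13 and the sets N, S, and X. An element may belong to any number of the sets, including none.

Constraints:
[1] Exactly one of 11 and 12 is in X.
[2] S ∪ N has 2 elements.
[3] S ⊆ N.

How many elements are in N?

2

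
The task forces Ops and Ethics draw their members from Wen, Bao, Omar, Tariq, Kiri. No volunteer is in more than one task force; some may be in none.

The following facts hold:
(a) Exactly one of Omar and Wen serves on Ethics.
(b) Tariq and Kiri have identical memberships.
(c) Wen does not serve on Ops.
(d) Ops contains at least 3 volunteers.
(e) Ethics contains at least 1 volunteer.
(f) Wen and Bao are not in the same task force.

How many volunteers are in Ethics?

1

From (c): Wen ∉ Ops.
Suppose Bao ∈ Ethics: no assignment then satisfies all the clues, so Bao ∉ Ethics.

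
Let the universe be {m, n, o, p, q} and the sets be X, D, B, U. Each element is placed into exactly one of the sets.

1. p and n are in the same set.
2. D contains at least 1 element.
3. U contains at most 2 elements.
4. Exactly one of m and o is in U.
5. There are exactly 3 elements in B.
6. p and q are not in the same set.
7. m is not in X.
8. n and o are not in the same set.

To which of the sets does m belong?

m: B

From (7): m ∉ X.
Suppose m ∈ D: no assignment then satisfies all the clues, so m ∉ D.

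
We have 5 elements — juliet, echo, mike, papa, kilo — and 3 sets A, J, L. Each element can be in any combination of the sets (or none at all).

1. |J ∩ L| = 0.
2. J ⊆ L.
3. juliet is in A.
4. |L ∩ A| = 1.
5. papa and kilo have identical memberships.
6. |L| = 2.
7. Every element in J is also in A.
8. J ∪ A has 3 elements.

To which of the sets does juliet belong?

juliet: A, L

From (3): juliet ∈ A.
Suppose juliet ∈ J: no assignment then satisfies all the clues, so juliet ∉ J.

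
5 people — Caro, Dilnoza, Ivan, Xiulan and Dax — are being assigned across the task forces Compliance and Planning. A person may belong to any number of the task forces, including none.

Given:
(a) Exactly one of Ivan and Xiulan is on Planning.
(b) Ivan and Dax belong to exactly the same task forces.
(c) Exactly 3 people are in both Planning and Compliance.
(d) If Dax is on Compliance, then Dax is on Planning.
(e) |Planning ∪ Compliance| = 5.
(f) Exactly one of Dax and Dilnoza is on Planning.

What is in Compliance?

Compliance = {Caro, Dax, Dilnoza, Ivan, Xiulan}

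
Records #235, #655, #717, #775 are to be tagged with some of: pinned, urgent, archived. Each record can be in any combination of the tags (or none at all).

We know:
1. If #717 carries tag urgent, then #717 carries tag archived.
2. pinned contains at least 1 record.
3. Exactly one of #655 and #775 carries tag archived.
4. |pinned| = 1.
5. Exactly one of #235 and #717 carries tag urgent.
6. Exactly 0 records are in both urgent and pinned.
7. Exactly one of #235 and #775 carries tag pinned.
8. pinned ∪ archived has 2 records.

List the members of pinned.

pinned = {#775}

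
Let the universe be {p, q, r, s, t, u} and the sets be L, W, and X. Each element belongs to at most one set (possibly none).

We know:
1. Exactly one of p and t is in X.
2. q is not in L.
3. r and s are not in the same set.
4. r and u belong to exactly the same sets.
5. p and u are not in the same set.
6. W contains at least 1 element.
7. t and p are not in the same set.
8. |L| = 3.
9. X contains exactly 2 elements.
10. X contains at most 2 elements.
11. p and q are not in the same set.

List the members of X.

From (2): q ∉ L.
Suppose p ∉ X: no assignment then satisfies all the clues, so p ∈ X.

X = {p, s}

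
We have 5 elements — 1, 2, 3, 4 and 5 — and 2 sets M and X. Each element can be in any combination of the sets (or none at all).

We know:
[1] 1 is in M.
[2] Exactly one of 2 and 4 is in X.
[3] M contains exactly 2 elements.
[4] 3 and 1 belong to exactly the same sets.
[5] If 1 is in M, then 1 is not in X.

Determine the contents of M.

From (1): 1 ∈ M.
(4): 3 matches 1: 3 ∈ M.
(5): 1 ∉ X.
(3): M already has 2, so the rest are out.
(4): 3 matches 1: 3 ∉ X.

M = {1, 3}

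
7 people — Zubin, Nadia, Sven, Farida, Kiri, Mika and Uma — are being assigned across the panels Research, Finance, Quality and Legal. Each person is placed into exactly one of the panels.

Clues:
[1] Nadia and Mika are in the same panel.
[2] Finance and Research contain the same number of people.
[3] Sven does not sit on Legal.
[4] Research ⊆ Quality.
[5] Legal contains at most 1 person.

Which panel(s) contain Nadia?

Nadia: Quality

From (3): Sven ∉ Legal.
Suppose Nadia ∈ Research: no assignment then satisfies all the clues, so Nadia ∉ Research.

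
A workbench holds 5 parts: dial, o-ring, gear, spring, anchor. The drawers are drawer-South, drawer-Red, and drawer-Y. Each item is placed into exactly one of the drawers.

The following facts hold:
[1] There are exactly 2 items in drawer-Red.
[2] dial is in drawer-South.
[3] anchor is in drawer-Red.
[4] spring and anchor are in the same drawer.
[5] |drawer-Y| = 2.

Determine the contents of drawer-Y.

drawer-Y = {gear, o-ring}

From (2): dial ∈ drawer-South.
From (3): anchor ∈ drawer-Red.
(4): spring matches anchor: spring ∉ drawer-South.
(4): spring matches anchor: spring ∈ drawer-Red.
(5): only 2 candidates remain for drawer-Y, so all are in.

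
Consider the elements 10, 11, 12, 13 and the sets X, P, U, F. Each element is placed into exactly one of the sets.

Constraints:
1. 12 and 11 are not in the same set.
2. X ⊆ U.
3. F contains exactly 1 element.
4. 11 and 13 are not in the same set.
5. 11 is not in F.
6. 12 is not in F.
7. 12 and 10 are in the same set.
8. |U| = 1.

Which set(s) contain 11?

11: U

From (5): 11 ∉ F.
From (6): 12 ∉ F.
(7): 10 matches 12: 10 ∉ F.
(3): only 1 candidates remain for F, so all are in.
Suppose 11 ∈ X: no assignment then satisfies all the clues, so 11 ∉ X.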